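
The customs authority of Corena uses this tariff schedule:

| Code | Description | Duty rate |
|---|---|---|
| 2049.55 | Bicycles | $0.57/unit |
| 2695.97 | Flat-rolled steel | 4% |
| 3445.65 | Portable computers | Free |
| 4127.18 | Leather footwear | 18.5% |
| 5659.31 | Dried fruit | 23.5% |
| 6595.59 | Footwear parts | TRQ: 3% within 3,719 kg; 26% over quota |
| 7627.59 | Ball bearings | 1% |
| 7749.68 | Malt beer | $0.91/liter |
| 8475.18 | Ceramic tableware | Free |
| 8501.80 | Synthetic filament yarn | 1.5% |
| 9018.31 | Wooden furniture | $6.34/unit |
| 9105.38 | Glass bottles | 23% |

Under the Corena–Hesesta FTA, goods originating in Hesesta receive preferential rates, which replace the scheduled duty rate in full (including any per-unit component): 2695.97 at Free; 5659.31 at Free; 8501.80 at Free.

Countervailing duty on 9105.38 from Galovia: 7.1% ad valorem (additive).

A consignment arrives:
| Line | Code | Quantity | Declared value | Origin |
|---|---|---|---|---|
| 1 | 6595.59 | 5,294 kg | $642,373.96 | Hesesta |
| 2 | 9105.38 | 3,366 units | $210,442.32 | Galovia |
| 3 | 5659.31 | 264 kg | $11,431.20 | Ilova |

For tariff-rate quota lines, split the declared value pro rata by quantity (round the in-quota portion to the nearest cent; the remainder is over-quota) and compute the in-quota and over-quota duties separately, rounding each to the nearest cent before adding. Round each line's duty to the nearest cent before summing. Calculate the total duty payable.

Line 1 (6595.59, Hesesta, 5,294 kg, $642,373.96):
Code 6595.59 is under a tariff-rate quota (threshold 3,719 kg). In-quota: 3,719 kg at 3%; over-quota: 1,575 kg at 26%.
Pro-rata value split: in-quota = $642,373.96 × 3,719/5,294 = $451,263.46; over-quota = $642,373.96 − $451,263.46 = $191,110.50.
In-quota duty = $451,263.46 × 3% = $13,537.90. Over-quota duty = $191,110.50 × 26% = $49,688.73.
Line duty = $13,537.90 + $49,688.73 = $63,226.63.
Line 2 (9105.38, Galovia, 3,366 units, $210,442.32):
Base rate for 9105.38 is 23%.
Additional duty on 9105.38 from Galovia: +7.1%. Applied ad valorem rate: 23% + 7.1% = 30.1%.
Duty = $210,442.32 × 30.1% = $63,343.14.
Line 3 (5659.31, Ilova, 264 kg, $11,431.20):
Base rate for 5659.31 is 23.5%.
5659.31 has an FTA preferential rate, but origin Ilova is not Hesesta; base rate stands.
Duty = $11,431.20 × 23.5% = $2,686.33.
Total = $63,226.63 + $63,343.14 + $2,686.33 = $129,256.10.

$129,256.10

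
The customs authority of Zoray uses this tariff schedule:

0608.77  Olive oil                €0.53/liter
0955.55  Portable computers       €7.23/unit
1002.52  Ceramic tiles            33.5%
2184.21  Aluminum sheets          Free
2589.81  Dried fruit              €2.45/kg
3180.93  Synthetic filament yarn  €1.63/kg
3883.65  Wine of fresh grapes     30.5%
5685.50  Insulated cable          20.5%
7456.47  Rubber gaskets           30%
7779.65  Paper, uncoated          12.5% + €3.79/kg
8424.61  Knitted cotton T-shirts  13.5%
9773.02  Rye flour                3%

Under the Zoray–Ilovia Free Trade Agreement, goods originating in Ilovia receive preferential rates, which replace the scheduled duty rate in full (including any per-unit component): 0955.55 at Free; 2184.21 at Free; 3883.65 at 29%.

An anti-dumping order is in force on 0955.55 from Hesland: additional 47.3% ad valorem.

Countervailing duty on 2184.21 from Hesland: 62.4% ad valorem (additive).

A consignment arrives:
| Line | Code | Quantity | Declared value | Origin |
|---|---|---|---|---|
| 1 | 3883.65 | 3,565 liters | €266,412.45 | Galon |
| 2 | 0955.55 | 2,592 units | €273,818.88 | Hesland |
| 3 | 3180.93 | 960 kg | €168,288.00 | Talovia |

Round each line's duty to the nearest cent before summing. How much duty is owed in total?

Line 1 (3883.65, Galon, 3,565 liters, €266,412.45):
Base rate for 3883.65 is 30.5%.
3883.65 has an FTA preferential rate, but origin Galon is not Ilovia; base rate stands.
Duty = €266,412.45 × 30.5% = €81,255.80.
Line 2 (0955.55, Hesland, 2,592 units, €273,818.88):
Base rate for 0955.55 is €7.23/unit.
0955.55 has an FTA preferential rate, but origin Hesland is not Ilovia; base rate stands.
Additional duty on 0955.55 from Hesland: +47.3% ad valorem. Applied ad valorem rate = 47.3%.
Duty = €273,818.88 × 47.3% + 2,592 × €7.23 = €148,256.49.
Line 3 (3180.93, Talovia, 960 kg, €168,288.00):
Base rate for 3180.93 is €1.63/kg.
Duty = 960 × €1.63 = €1,564.80.
Total = €81,255.80 + €148,256.49 + €1,564.80 = €231,077.09.

€231,077.09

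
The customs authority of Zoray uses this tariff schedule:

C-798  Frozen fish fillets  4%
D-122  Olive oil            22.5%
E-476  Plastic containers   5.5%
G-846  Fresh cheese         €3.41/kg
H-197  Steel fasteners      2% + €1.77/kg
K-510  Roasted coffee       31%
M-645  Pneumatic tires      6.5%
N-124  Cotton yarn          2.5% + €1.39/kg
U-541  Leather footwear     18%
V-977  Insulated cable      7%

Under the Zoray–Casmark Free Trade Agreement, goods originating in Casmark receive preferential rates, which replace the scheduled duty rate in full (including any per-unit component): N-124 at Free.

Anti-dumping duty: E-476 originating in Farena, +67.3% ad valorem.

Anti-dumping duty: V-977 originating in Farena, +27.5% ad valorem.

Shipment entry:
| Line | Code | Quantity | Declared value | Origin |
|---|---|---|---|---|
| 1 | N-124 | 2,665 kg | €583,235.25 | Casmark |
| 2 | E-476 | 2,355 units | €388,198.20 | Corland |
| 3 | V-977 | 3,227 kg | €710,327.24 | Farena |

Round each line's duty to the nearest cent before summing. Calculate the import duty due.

Line 1 (N-124, Casmark, 2,665 kg, €583,235.25):
Base rate for N-124 is 2.5% + €1.39/kg.
Origin Casmark qualifies under the Zoray–Casmark agreement and N-124 is covered: preferential rate Free applies instead.
Duty = €583,235.25 × 0% = €0.00.
Line 2 (E-476, Corland, 2,355 units, €388,198.20):
Base rate for E-476 is 5.5%.
The additional-duty order on E-476 targets Farena, not Corland; it does not apply.
Duty = €388,198.20 × 5.5% = €21,350.90.
Line 3 (V-977, Farena, 3,227 kg, €710,327.24):
Base rate for V-977 is 7%.
Additional duty on V-977 from Farena: +27.5%. Applied ad valorem rate: 7% + 27.5% = 34.5%.
Duty = €710,327.24 × 34.5% = €245,062.90.
Total = €0.00 + €21,350.90 + €245,062.90 = €266,413.80.

€266,413.80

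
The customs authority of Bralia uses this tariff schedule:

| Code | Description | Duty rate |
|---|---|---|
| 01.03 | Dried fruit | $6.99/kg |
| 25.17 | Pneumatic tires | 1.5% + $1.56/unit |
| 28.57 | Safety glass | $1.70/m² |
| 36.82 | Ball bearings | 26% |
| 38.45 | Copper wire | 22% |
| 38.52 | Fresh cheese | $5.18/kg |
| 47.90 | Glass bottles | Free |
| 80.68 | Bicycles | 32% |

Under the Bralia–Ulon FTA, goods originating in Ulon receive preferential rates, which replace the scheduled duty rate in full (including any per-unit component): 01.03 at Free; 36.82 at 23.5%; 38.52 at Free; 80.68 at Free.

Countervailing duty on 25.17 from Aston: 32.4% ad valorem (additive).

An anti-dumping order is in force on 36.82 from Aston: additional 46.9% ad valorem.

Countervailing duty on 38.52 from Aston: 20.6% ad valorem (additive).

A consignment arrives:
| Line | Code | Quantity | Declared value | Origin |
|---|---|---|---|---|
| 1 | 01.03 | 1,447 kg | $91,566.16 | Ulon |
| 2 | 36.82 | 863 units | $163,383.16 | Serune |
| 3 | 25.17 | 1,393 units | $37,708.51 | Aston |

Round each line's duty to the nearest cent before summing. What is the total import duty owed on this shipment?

Line 1 (01.03, Ulon, 1,447 kg, $91,566.16):
Base rate for 01.03 is $6.99/kg.
Origin Ulon qualifies under the Bralia–Ulon agreement and 01.03 is covered: preferential rate Free applies instead.
Duty = $91,566.16 × 0% = $0.00.
Line 2 (36.82, Serune, 863 units, $163,383.16):
Base rate for 36.82 is 26%.
36.82 has an FTA preferential rate, but origin Serune is not Ulon; base rate stands.
The additional-duty order on 36.82 targets Aston, not Serune; it does not apply.
Duty = $163,383.16 × 26% = $42,479.62.
Line 3 (25.17, Aston, 1,393 units, $37,708.51):
Base rate for 25.17 is 1.5% + $1.56/unit.
Additional duty on 25.17 from Aston: +32.4%. Applied ad valorem rate: 1.5% + 32.4% = 33.9%.
Duty = $37,708.51 × 33.9% + 1,393 × $1.56 = $14,956.26.
Total = $0.00 + $42,479.62 + $14,956.26 = $57,435.88.

$57,435.88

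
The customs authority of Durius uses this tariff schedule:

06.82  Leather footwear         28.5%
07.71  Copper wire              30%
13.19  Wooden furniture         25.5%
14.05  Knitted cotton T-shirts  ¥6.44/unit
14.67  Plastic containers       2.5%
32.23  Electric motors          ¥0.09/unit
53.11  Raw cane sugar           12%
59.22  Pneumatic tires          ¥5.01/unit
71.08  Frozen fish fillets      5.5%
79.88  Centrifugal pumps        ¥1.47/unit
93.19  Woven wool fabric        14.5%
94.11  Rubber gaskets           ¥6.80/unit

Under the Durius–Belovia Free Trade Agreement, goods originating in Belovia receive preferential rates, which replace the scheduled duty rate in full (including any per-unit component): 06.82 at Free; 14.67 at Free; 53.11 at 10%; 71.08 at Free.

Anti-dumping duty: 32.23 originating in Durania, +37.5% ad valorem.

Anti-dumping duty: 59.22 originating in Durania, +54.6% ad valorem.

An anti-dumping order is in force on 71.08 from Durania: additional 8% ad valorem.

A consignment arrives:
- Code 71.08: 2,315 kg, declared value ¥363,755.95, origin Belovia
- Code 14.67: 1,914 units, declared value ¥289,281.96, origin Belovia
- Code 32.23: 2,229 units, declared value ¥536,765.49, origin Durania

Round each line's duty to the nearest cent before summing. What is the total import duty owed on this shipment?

¥201,487.67

Line 1 (71.08, Belovia, 2,315 kg, ¥363,755.95):
Base rate for 71.08 is 5.5%.
Origin Belovia qualifies under the Durius–Belovia agreement and 71.08 is covered: preferential rate Free applies instead.
The additional-duty order on 71.08 targets Durania, not Belovia; it does not apply.
Duty = ¥363,755.95 × 0% = ¥0.00.
Line 2 (14.67, Belovia, 1,914 units, ¥289,281.96):
Base rate for 14.67 is 2.5%.
Origin Belovia qualifies under the Durius–Belovia agreement and 14.67 is covered: preferential rate Free applies instead.
Duty = ¥289,281.96 × 0% = ¥0.00.
Line 3 (32.23, Durania, 2,229 units, ¥536,765.49):
Base rate for 32.23 is ¥0.09/unit.
Additional duty on 32.23 from Durania: +37.5% ad valorem. Applied ad valorem rate = 37.5%.
Duty = ¥536,765.49 × 37.5% + 2,229 × ¥0.09 = ¥201,487.67.
Total = ¥0.00 + ¥0.00 + ¥201,487.67 = ¥201,487.67.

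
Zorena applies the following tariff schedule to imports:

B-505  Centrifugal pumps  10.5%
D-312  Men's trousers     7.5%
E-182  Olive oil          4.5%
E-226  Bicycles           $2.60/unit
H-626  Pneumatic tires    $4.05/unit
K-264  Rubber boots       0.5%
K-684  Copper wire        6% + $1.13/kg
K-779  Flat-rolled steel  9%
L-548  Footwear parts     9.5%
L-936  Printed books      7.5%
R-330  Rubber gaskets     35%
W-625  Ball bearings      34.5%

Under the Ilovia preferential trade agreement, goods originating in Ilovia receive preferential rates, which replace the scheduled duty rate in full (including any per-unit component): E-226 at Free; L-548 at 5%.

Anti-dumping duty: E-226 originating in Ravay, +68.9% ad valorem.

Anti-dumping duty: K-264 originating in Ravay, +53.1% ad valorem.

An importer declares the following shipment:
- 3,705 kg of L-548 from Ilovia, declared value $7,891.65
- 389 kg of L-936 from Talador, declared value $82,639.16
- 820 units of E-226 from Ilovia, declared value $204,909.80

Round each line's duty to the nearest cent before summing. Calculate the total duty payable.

Line 1 (L-548, Ilovia, 3,705 kg, $7,891.65):
Base rate for L-548 is 9.5%.
Origin Ilovia qualifies under the Zorena–Ilovia agreement and L-548 is covered: preferential rate 5% applies instead.
Duty = $7,891.65 × 5% = $394.58.
Line 2 (L-936, Talador, 389 kg, $82,639.16):
Base rate for L-936 is 7.5%.
Duty = $82,639.16 × 7.5% = $6,197.94.
Line 3 (E-226, Ilovia, 820 units, $204,909.80):
Base rate for E-226 is $2.60/unit.
Origin Ilovia qualifies under the Zorena–Ilovia agreement and E-226 is covered: preferential rate Free applies instead.
The additional-duty order on E-226 targets Ravay, not Ilovia; it does not apply.
Duty = $204,909.80 × 0% = $0.00.
Total = $394.58 + $6,197.94 + $0.00 = $6,592.52.

$6,592.52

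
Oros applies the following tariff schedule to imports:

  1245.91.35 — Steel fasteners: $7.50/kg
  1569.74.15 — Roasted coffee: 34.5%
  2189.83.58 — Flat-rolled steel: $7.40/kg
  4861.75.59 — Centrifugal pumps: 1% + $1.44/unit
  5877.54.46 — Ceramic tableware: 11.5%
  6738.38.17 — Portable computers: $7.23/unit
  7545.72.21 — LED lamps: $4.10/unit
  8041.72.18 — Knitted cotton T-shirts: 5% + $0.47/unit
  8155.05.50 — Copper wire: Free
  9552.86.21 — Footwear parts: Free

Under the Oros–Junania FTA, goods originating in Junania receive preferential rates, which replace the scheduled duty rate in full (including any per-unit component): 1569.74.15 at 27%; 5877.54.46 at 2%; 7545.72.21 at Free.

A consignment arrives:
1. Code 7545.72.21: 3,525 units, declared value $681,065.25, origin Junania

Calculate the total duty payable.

Line 1 (7545.72.21, Junania, 3,525 units, $681,065.25):
Base rate for 7545.72.21 is $4.10/unit.
Origin Junania qualifies under the Oros–Junania agreement and 7545.72.21 is covered: preferential rate Free applies instead.
Duty = $681,065.25 × 0% = $0.00.

$0.00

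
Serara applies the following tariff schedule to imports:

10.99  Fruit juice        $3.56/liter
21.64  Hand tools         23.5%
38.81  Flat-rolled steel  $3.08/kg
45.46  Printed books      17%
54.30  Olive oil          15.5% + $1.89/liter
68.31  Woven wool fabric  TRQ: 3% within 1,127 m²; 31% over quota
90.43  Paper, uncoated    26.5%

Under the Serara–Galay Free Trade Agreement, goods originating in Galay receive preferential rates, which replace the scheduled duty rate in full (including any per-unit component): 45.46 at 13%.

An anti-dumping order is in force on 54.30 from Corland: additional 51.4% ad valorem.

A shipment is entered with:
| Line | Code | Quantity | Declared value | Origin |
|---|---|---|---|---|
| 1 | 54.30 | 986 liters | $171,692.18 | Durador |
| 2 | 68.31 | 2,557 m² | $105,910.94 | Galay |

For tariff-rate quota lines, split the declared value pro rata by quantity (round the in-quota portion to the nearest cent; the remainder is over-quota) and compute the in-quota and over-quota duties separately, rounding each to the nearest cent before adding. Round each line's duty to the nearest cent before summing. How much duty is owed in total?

Line 1 (54.30, Durador, 986 liters, $171,692.18):
Base rate for 54.30 is 15.5% + $1.89/liter.
The additional-duty order on 54.30 targets Corland, not Durador; it does not apply.
Duty = $171,692.18 × 15.5% + 986 × $1.89 = $28,475.83.
Line 2 (68.31, Galay, 2,557 m², $105,910.94):
Code 68.31 is under a tariff-rate quota (threshold 1,127 m²). In-quota: 1,127 m² at 3%; over-quota: 1,430 m² at 31%.
Pro-rata value split: in-quota = $105,910.94 × 1,127/2,557 = $46,680.34; over-quota = $105,910.94 − $46,680.34 = $59,230.60.
In-quota duty = $46,680.34 × 3% = $1,400.41. Over-quota duty = $59,230.60 × 31% = $18,361.49.
Line duty = $1,400.41 + $18,361.49 = $19,761.90.
Total = $28,475.83 + $19,761.90 = $48,237.73.

$48,237.73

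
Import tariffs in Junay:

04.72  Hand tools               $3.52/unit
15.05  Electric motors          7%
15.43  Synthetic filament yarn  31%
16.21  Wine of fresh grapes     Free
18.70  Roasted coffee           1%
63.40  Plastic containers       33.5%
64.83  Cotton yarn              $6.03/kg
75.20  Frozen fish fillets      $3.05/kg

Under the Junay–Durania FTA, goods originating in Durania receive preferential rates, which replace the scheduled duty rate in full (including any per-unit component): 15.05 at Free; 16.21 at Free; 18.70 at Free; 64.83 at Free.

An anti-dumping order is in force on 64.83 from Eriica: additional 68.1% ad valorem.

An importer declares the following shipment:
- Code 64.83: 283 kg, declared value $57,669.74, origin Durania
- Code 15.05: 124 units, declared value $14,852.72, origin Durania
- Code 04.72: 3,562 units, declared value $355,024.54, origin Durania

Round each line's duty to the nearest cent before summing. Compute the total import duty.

Line 1 (64.83, Durania, 283 kg, $57,669.74):
Base rate for 64.83 is $6.03/kg.
Origin Durania qualifies under the Junay–Durania agreement and 64.83 is covered: preferential rate Free applies instead.
The additional-duty order on 64.83 targets Eriica, not Durania; it does not apply.
Duty = $57,669.74 × 0% = $0.00.
Line 2 (15.05, Durania, 124 units, $14,852.72):
Base rate for 15.05 is 7%.
Origin Durania qualifies under the Junay–Durania agreement and 15.05 is covered: preferential rate Free applies instead.
Duty = $14,852.72 × 0% = $0.00.
Line 3 (04.72, Durania, 3,562 units, $355,024.54):
Base rate for 04.72 is $3.52/unit.
Origin Durania is the FTA partner but 04.72 is not on the preference list; base rate stands.
Duty = 3,562 × $3.52 = $12,538.24.
Total = $0.00 + $0.00 + $12,538.24 = $12,538.24.

$12,538.24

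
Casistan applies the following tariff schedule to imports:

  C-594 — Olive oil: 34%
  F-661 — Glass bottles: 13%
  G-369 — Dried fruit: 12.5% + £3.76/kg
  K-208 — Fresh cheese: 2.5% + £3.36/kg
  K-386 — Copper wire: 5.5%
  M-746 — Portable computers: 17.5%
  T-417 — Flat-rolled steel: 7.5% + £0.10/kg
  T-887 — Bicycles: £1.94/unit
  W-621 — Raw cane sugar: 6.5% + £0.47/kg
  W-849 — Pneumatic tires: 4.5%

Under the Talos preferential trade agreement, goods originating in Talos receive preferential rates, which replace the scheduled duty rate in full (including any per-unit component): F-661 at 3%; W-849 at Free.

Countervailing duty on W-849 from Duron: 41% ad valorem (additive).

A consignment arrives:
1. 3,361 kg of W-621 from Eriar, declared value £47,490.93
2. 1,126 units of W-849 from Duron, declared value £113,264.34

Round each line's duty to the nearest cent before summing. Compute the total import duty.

Line 1 (W-621, Eriar, 3,361 kg, £47,490.93):
Base rate for W-621 is 6.5% + £0.47/kg.
Duty = £47,490.93 × 6.5% + 3,361 × £0.47 = £4,666.58.
Line 2 (W-849, Duron, 1,126 units, £113,264.34):
Base rate for W-849 is 4.5%.
W-849 has an FTA preferential rate, but origin Duron is not Talos; base rate stands.
Additional duty on W-849 from Duron: +41%. Applied ad valorem rate: 4.5% + 41% = 45.5%.
Duty = £113,264.34 × 45.5% = £51,535.27.
Total = £4,666.58 + £51,535.27 = £56,201.85.

£56,201.85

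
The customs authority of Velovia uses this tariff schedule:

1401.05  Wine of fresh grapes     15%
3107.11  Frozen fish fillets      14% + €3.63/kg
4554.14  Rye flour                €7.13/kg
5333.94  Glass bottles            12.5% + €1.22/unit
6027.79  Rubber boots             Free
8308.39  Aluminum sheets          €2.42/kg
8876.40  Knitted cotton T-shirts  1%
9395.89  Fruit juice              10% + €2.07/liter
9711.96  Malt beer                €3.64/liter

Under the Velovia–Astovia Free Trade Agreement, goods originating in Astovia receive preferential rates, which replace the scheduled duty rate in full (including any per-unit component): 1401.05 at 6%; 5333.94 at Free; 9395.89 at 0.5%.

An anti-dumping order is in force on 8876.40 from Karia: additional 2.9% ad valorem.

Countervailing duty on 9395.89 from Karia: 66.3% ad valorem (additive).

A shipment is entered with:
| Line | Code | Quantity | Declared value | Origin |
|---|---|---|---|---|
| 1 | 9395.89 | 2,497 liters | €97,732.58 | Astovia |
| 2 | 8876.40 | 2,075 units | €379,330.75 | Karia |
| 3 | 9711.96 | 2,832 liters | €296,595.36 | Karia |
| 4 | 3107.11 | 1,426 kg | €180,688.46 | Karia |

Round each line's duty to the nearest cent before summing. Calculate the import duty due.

€56,063.80

Line 1 (9395.89, Astovia, 2,497 liters, €97,732.58):
Base rate for 9395.89 is 10% + €2.07/liter.
Origin Astovia qualifies under the Velovia–Astovia agreement and 9395.89 is covered: preferential rate 0.5% applies instead.
The additional-duty order on 9395.89 targets Karia, not Astovia; it does not apply.
Duty = €97,732.58 × 0.5% = €488.66.
Line 2 (8876.40, Karia, 2,075 units, €379,330.75):
Base rate for 8876.40 is 1%.
Additional duty on 8876.40 from Karia: +2.9%. Applied ad valorem rate: 1% + 2.9% = 3.9%.
Duty = €379,330.75 × 3.9% = €14,793.90.
Line 3 (9711.96, Karia, 2,832 liters, €296,595.36):
Base rate for 9711.96 is €3.64/liter.
Duty = 2,832 × €3.64 = €10,308.48.
Line 4 (3107.11, Karia, 1,426 kg, €180,688.46):
Base rate for 3107.11 is 14% + €3.63/kg.
Duty = €180,688.46 × 14% + 1,426 × €3.63 = €30,472.76.
Total = €488.66 + €14,793.90 + €10,308.48 + €30,472.76 = €56,063.80.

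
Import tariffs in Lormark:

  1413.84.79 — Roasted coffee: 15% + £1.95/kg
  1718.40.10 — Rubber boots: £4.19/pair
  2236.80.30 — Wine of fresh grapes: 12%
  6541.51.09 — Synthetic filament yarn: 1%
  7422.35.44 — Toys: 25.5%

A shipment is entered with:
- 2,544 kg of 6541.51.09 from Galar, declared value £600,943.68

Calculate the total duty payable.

Line 1 (6541.51.09, Galar, 2,544 kg, £600,943.68):
Base rate for 6541.51.09 is 1%.
Duty = £600,943.68 × 1% = £6,009.44.

£6,009.44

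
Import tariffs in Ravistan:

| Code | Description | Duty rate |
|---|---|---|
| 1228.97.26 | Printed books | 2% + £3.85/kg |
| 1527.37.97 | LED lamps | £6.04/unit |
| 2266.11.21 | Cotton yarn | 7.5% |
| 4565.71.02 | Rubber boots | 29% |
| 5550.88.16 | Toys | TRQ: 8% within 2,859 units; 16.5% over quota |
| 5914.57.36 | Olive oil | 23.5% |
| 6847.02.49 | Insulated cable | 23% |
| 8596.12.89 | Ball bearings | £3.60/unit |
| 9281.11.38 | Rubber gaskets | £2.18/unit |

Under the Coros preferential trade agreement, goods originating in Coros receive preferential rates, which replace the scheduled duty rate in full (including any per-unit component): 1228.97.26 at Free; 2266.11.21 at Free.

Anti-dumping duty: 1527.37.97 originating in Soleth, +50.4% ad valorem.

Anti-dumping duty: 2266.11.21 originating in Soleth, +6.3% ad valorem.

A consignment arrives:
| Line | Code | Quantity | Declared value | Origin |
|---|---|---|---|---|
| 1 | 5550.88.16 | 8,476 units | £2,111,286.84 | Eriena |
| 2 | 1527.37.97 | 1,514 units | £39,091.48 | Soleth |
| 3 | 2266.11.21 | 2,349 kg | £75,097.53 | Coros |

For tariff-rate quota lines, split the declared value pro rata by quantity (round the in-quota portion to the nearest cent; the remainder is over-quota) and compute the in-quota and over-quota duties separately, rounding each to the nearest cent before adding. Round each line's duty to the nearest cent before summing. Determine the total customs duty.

£316,676.39

Line 1 (5550.88.16, Eriena, 8,476 units, £2,111,286.84):
Code 5550.88.16 is under a tariff-rate quota (threshold 2,859 units). In-quota: 2,859 units at 8%; over-quota: 5,617 units at 16.5%.
Pro-rata value split: in-quota = £2,111,286.84 × 2,859/8,476 = £712,148.31; over-quota = £2,111,286.84 − £712,148.31 = £1,399,138.53.
In-quota duty = £712,148.31 × 8% = £56,971.86. Over-quota duty = £1,399,138.53 × 16.5% = £230,857.86.
Line duty = £56,971.86 + £230,857.86 = £287,829.72.
Line 2 (1527.37.97, Soleth, 1,514 units, £39,091.48):
Base rate for 1527.37.97 is £6.04/unit.
Additional duty on 1527.37.97 from Soleth: +50.4% ad valorem. Applied ad valorem rate = 50.4%.
Duty = £39,091.48 × 50.4% + 1,514 × £6.04 = £28,846.67.
Line 3 (2266.11.21, Coros, 2,349 kg, £75,097.53):
Base rate for 2266.11.21 is 7.5%.
Origin Coros qualifies under the Ravistan–Coros agreement and 2266.11.21 is covered: preferential rate Free applies instead.
The additional-duty order on 2266.11.21 targets Soleth, not Coros; it does not apply.
Duty = £75,097.53 × 0% = £0.00.
Total = £287,829.72 + £28,846.67 + £0.00 = £316,676.39.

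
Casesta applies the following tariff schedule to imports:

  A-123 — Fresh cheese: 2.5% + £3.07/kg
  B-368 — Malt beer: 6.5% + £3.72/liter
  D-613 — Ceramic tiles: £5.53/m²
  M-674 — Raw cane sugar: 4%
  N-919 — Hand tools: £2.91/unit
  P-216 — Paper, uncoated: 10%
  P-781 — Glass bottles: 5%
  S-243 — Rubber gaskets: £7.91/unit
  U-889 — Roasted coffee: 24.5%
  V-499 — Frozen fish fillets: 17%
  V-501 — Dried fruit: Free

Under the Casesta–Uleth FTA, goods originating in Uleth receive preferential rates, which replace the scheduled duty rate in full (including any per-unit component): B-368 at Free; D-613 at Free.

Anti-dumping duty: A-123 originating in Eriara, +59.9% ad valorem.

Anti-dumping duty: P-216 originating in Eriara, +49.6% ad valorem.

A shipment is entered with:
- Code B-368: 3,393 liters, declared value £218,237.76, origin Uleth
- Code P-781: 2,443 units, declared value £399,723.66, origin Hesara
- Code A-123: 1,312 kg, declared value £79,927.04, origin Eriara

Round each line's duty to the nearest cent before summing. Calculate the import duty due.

Line 1 (B-368, Uleth, 3,393 liters, £218,237.76):
Base rate for B-368 is 6.5% + £3.72/liter.
Origin Uleth qualifies under the Casesta–Uleth agreement and B-368 is covered: preferential rate Free applies instead.
Duty = £218,237.76 × 0% = £0.00.
Line 2 (P-781, Hesara, 2,443 units, £399,723.66):
Base rate for P-781 is 5%.
Duty = £399,723.66 × 5% = £19,986.18.
Line 3 (A-123, Eriara, 1,312 kg, £79,927.04):
Base rate for A-123 is 2.5% + £3.07/kg.
Additional duty on A-123 from Eriara: +59.9%. Applied ad valorem rate: 2.5% + 59.9% = 62.4%.
Duty = £79,927.04 × 62.4% + 1,312 × £3.07 = £53,902.31.
Total = £0.00 + £19,986.18 + £53,902.31 = £73,888.49.

£73,888.49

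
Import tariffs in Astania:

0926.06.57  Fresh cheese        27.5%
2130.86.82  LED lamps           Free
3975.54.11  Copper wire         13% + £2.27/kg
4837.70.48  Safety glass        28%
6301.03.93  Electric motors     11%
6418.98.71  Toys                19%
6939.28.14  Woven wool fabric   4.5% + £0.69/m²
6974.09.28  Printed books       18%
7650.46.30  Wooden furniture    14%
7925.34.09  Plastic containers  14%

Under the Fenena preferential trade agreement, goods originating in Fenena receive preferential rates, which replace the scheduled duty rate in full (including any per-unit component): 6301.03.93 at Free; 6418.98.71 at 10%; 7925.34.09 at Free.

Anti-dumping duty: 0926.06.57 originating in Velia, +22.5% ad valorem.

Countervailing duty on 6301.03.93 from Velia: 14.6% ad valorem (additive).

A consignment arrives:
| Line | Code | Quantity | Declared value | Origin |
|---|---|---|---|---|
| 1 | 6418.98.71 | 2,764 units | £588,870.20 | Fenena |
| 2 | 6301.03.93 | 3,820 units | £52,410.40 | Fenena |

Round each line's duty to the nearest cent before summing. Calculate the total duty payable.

£58,887.02

Line 1 (6418.98.71, Fenena, 2,764 units, £588,870.20):
Base rate for 6418.98.71 is 19%.
Origin Fenena qualifies under the Astania–Fenena agreement and 6418.98.71 is covered: preferential rate 10% applies instead.
Duty = £588,870.20 × 10% = £58,887.02.
Line 2 (6301.03.93, Fenena, 3,820 units, £52,410.40):
Base rate for 6301.03.93 is 11%.
Origin Fenena qualifies under the Astania–Fenena agreement and 6301.03.93 is covered: preferential rate Free applies instead.
The additional-duty order on 6301.03.93 targets Velia, not Fenena; it does not apply.
Duty = £52,410.40 × 0% = £0.00.
Total = £58,887.02 + £0.00 = £58,887.02.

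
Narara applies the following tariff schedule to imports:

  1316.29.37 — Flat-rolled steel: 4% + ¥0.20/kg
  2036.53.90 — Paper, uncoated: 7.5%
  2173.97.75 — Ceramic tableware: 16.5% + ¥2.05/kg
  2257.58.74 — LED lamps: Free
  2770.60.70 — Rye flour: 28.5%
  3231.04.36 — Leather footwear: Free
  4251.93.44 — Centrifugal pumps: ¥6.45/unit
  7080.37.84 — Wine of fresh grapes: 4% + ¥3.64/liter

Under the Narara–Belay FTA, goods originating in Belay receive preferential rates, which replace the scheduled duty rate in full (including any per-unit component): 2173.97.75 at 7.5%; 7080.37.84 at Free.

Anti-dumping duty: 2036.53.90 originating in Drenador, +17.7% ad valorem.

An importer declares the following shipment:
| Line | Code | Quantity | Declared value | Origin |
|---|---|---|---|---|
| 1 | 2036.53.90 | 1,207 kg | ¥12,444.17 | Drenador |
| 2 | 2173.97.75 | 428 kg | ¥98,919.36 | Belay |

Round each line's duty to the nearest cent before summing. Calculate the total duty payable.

¥10,554.88

Line 1 (2036.53.90, Drenador, 1,207 kg, ¥12,444.17):
Base rate for 2036.53.90 is 7.5%.
Additional duty on 2036.53.90 from Drenador: +17.7%. Applied ad valorem rate: 7.5% + 17.7% = 25.2%.
Duty = ¥12,444.17 × 25.2% = ¥3,135.93.
Line 2 (2173.97.75, Belay, 428 kg, ¥98,919.36):
Base rate for 2173.97.75 is 16.5% + ¥2.05/kg.
Origin Belay qualifies under the Narara–Belay agreement and 2173.97.75 is covered: preferential rate 7.5% applies instead.
Duty = ¥98,919.36 × 7.5% = ¥7,418.95.
Total = ¥3,135.93 + ¥7,418.95 = ¥10,554.88.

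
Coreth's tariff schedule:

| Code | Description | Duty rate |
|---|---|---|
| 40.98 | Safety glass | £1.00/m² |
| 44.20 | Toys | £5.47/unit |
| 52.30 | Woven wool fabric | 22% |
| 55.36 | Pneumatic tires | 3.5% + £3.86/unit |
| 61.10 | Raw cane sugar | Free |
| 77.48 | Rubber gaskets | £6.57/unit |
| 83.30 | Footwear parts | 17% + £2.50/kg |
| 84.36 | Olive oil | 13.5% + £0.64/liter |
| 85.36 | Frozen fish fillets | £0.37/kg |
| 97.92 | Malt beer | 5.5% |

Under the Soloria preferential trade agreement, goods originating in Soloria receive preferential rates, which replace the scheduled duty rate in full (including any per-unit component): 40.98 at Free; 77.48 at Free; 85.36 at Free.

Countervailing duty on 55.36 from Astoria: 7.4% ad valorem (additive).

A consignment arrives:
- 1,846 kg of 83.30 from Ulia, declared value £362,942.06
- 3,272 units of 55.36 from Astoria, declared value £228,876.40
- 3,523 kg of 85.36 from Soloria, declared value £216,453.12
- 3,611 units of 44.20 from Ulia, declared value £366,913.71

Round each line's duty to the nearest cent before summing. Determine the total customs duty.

£123,644.77

Line 1 (83.30, Ulia, 1,846 kg, £362,942.06):
Base rate for 83.30 is 17% + £2.50/kg.
Duty = £362,942.06 × 17% + 1,846 × £2.50 = £66,315.15.
Line 2 (55.36, Astoria, 3,272 units, £228,876.40):
Base rate for 55.36 is 3.5% + £3.86/unit.
Additional duty on 55.36 from Astoria: +7.4%. Applied ad valorem rate: 3.5% + 7.4% = 10.9%.
Duty = £228,876.40 × 10.9% + 3,272 × £3.86 = £37,577.45.
Line 3 (85.36, Soloria, 3,523 kg, £216,453.12):
Base rate for 85.36 is £0.37/kg.
Origin Soloria qualifies under the Coreth–Soloria agreement and 85.36 is covered: preferential rate Free applies instead.
Duty = £216,453.12 × 0% = £0.00.
Line 4 (44.20, Ulia, 3,611 units, £366,913.71):
Base rate for 44.20 is £5.47/unit.
Duty = 3,611 × £5.47 = £19,752.17.
Total = £66,315.15 + £37,577.45 + £0.00 + £19,752.17 = £123,644.77.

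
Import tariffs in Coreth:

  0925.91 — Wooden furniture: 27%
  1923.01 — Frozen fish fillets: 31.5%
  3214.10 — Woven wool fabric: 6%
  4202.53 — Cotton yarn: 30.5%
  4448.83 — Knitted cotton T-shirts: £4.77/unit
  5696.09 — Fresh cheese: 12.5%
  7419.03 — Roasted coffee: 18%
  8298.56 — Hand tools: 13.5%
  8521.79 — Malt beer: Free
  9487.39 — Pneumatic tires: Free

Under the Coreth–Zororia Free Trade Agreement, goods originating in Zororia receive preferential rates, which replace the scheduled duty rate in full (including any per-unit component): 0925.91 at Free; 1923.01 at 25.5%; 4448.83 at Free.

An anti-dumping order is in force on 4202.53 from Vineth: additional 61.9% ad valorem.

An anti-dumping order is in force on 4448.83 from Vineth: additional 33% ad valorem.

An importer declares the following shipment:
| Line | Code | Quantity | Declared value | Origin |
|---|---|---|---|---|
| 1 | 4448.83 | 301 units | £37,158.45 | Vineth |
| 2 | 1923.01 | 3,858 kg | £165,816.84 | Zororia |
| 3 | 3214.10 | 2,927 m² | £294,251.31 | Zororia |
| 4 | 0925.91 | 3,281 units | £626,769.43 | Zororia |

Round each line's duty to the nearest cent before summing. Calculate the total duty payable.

£73,636.43

Line 1 (4448.83, Vineth, 301 units, £37,158.45):
Base rate for 4448.83 is £4.77/unit.
4448.83 has an FTA preferential rate, but origin Vineth is not Zororia; base rate stands.
Additional duty on 4448.83 from Vineth: +33% ad valorem. Applied ad valorem rate = 33%.
Duty = £37,158.45 × 33% + 301 × £4.77 = £13,698.06.
Line 2 (1923.01, Zororia, 3,858 kg, £165,816.84):
Base rate for 1923.01 is 31.5%.
Origin Zororia qualifies under the Coreth–Zororia agreement and 1923.01 is covered: preferential rate 25.5% applies instead.
Duty = £165,816.84 × 25.5% = £42,283.29.
Line 3 (3214.10, Zororia, 2,927 m², £294,251.31):
Base rate for 3214.10 is 6%.
Origin Zororia is the FTA partner but 3214.10 is not on the preference list; base rate stands.
Duty = £294,251.31 × 6% = £17,655.08.
Line 4 (0925.91, Zororia, 3,281 units, £626,769.43):
Base rate for 0925.91 is 27%.
Origin Zororia qualifies under the Coreth–Zororia agreement and 0925.91 is covered: preferential rate Free applies instead.
Duty = £626,769.43 × 0% = £0.00.
Total = £13,698.06 + £42,283.29 + £17,655.08 + £0.00 = £73,636.43.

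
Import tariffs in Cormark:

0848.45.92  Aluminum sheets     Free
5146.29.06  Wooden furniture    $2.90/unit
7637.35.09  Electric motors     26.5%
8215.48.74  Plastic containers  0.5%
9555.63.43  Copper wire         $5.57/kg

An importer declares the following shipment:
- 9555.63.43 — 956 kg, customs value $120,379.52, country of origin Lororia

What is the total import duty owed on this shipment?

$5,324.92

Line 1 (9555.63.43, Lororia, 956 kg, $120,379.52):
Base rate for 9555.63.43 is $5.57/kg.
Duty = 956 × $5.57 = $5,324.92.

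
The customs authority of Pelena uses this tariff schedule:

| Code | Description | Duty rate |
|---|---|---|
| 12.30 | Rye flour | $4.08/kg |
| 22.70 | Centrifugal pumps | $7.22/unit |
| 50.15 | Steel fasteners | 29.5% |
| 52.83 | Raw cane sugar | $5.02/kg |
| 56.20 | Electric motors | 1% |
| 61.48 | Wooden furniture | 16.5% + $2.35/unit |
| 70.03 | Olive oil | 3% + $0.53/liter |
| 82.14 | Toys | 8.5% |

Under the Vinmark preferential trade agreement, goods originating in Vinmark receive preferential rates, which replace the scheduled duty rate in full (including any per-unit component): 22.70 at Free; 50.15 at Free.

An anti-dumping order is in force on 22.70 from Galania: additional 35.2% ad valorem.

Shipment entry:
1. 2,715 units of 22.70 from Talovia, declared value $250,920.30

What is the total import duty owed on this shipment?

Line 1 (22.70, Talovia, 2,715 units, $250,920.30):
Base rate for 22.70 is $7.22/unit.
22.70 has an FTA preferential rate, but origin Talovia is not Vinmark; base rate stands.
The additional-duty order on 22.70 targets Galania, not Talovia; it does not apply.
Duty = 2,715 × $7.22 = $19,602.30.

$19,602.30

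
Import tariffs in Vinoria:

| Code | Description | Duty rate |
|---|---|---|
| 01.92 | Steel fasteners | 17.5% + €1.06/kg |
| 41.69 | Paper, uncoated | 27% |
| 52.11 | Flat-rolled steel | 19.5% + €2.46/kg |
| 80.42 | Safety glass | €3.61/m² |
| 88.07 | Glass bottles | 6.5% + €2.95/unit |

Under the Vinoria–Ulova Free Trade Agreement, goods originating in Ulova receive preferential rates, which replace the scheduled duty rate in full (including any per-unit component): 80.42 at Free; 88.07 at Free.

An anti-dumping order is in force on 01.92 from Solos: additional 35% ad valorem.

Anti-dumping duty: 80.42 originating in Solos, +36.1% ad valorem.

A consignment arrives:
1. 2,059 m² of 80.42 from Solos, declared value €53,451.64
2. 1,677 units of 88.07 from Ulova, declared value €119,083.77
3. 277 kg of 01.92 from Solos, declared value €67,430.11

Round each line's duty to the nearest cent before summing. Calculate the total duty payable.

Line 1 (80.42, Solos, 2,059 m², €53,451.64):
Base rate for 80.42 is €3.61/m².
80.42 has an FTA preferential rate, but origin Solos is not Ulova; base rate stands.
Additional duty on 80.42 from Solos: +36.1% ad valorem. Applied ad valorem rate = 36.1%.
Duty = €53,451.64 × 36.1% + 2,059 × €3.61 = €26,729.03.
Line 2 (88.07, Ulova, 1,677 units, €119,083.77):
Base rate for 88.07 is 6.5% + €2.95/unit.
Origin Ulova qualifies under the Vinoria–Ulova agreement and 88.07 is covered: preferential rate Free applies instead.
Duty = €119,083.77 × 0% = €0.00.
Line 3 (01.92, Solos, 277 kg, €67,430.11):
Base rate for 01.92 is 17.5% + €1.06/kg.
Additional duty on 01.92 from Solos: +35%. Applied ad valorem rate: 17.5% + 35% = 52.5%.
Duty = €67,430.11 × 52.5% + 277 × €1.06 = €35,694.43.
Total = €26,729.03 + €0.00 + €35,694.43 = €62,423.46.

€62,423.46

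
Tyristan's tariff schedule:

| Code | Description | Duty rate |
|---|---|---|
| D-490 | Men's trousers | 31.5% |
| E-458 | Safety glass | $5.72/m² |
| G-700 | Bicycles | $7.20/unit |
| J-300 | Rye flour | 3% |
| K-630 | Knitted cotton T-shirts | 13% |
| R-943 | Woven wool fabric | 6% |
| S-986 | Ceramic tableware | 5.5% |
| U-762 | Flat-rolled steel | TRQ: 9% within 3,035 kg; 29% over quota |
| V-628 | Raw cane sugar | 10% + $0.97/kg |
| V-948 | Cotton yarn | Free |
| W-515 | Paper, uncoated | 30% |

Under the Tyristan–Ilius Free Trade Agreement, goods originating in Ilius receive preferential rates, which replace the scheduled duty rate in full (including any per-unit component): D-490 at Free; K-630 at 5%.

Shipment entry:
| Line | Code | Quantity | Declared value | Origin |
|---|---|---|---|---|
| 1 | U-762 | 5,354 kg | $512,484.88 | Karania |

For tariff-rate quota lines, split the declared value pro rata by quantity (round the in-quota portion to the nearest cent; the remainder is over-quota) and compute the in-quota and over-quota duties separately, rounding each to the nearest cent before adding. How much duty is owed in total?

Line 1 (U-762, Karania, 5,354 kg, $512,484.88):
Code U-762 is under a tariff-rate quota (threshold 3,035 kg). In-quota: 3,035 kg at 9%; over-quota: 2,319 kg at 29%.
Pro-rata value split: in-quota = $512,484.88 × 3,035/5,354 = $290,510.20; over-quota = $512,484.88 − $290,510.20 = $221,974.68.
In-quota duty = $290,510.20 × 9% = $26,145.92. Over-quota duty = $221,974.68 × 29% = $64,372.66.
Line duty = $26,145.92 + $64,372.66 = $90,518.58.

$90,518.58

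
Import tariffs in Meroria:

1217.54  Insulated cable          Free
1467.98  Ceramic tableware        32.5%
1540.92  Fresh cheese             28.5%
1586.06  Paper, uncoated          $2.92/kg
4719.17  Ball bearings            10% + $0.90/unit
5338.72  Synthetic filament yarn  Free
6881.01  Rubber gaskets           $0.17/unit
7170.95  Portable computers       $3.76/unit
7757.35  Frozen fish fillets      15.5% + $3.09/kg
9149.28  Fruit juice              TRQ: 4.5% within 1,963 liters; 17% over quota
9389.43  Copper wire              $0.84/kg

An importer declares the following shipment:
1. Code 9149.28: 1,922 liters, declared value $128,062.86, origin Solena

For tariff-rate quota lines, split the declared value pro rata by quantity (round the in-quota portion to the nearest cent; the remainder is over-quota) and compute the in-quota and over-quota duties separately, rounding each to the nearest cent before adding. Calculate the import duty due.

Line 1 (9149.28, Solena, 1,922 liters, $128,062.86):
Code 9149.28 is under a tariff-rate quota (threshold 1,963 liters). Quantity 1,922 liters is within the quota, so the in-quota rate 4.5% applies to the full value.
Duty = $128,062.86 × 4.5% = $5,762.83.

$5,762.83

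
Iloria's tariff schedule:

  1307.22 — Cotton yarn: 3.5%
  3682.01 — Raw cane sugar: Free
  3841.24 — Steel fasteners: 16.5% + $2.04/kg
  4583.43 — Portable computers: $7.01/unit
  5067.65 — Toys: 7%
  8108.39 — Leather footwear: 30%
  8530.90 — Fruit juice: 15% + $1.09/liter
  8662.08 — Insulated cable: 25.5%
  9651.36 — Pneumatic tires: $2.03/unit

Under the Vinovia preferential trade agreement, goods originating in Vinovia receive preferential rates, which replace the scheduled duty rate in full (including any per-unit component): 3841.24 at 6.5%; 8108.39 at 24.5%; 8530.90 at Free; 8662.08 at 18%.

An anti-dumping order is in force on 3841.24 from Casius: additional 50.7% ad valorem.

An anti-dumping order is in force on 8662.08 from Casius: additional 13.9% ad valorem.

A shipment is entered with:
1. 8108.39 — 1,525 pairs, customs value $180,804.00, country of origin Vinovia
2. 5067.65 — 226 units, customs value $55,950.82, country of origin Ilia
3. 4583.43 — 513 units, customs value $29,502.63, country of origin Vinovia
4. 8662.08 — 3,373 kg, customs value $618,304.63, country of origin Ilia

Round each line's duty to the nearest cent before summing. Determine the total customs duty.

$209,477.35

Line 1 (8108.39, Vinovia, 1,525 pairs, $180,804.00):
Base rate for 8108.39 is 30%.
Origin Vinovia qualifies under the Iloria–Vinovia agreement and 8108.39 is covered: preferential rate 24.5% applies instead.
Duty = $180,804.00 × 24.5% = $44,296.98.
Line 2 (5067.65, Ilia, 226 units, $55,950.82):
Base rate for 5067.65 is 7%.
Duty = $55,950.82 × 7% = $3,916.56.
Line 3 (4583.43, Vinovia, 513 units, $29,502.63):
Base rate for 4583.43 is $7.01/unit.
Origin Vinovia is the FTA partner but 4583.43 is not on the preference list; base rate stands.
Duty = 513 × $7.01 = $3,596.13.
Line 4 (8662.08, Ilia, 3,373 kg, $618,304.63):
Base rate for 8662.08 is 25.5%.
8662.08 has an FTA preferential rate, but origin Ilia is not Vinovia; base rate stands.
The additional-duty order on 8662.08 targets Casius, not Ilia; it does not apply.
Duty = $618,304.63 × 25.5% = $157,667.68.
Total = $44,296.98 + $3,916.56 + $3,596.13 + $157,667.68 = $209,477.35.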